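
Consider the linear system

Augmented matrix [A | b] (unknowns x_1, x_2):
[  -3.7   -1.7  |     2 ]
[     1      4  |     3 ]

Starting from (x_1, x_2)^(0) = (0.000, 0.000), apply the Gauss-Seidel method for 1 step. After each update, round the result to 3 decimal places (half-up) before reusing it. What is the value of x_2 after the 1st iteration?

0.885

Iteration 1:
  x_1 = (2 - (-1.7)·0.000) / (-3.7) = -0.541
  x_2 = (3 - (1)·-0.541) / (4) = 0.885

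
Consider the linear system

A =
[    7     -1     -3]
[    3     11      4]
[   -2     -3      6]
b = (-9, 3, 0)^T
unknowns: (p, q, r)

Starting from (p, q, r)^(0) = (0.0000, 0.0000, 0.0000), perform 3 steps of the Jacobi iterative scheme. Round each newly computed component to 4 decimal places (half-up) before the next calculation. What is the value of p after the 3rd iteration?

Iteration 1:
  p = (-9 - (-1)·0.0000 - (-3)·0.0000) / (7) = -1.2857
  q = (3 - (3)·0.0000 - (4)·0.0000) / (11) = 0.2727
  r = (0 - (-2)·0.0000 - (-3)·0.0000) / (6) = 0.0000
Iteration 2:
  p = (-9 - (-1)·0.2727 - (-3)·0.0000) / (7) = -1.2468
  q = (3 - (3)·-1.2857 - (4)·0.0000) / (11) = 0.6234
  r = (0 - (-2)·-1.2857 - (-3)·0.2727) / (6) = -0.2922
Iteration 3:
  p = (-9 - (-1)·0.6234 - (-3)·-0.2922) / (7) = -1.3219
  q = (3 - (3)·-1.2468 - (4)·-0.2922) / (11) = 0.7190
  r = (0 - (-2)·-1.2468 - (-3)·0.6234) / (6) = -0.1039

-1.3219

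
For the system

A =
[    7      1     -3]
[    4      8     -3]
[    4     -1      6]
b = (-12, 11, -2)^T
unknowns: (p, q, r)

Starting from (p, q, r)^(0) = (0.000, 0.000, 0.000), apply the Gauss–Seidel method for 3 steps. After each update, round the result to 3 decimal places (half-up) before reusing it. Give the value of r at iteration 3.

Iteration 1:
  p = (-12 - (1)·0.000 - (-3)·0.000) / (7) = -1.714
  q = (11 - (4)·-1.714 - (-3)·0.000) / (8) = 2.232
  r = (-2 - (4)·-1.714 - (-1)·2.232) / (6) = 1.181
Iteration 2:
  p = (-12 - (1)·2.232 - (-3)·1.181) / (7) = -1.527
  q = (11 - (4)·-1.527 - (-3)·1.181) / (8) = 2.581
  r = (-2 - (4)·-1.527 - (-1)·2.581) / (6) = 1.115
Iteration 3:
  p = (-12 - (1)·2.581 - (-3)·1.115) / (7) = -1.605
  q = (11 - (4)·-1.605 - (-3)·1.115) / (8) = 2.596
  r = (-2 - (4)·-1.605 - (-1)·2.596) / (6) = 1.169

1.169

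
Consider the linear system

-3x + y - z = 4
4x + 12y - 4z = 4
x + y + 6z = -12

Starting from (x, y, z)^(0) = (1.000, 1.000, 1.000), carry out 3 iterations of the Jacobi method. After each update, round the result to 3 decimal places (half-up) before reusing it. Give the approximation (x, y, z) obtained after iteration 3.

Iteration 1:
  x = (4 - (1)·1.000 - (-1)·1.000) / (-3) = -1.333
  y = (4 - (4)·1.000 - (-4)·1.000) / (12) = 0.333
  z = (-12 - (1)·1.000 - (1)·1.000) / (6) = -2.333
Iteration 2:
  x = (4 - (1)·0.333 - (-1)·-2.333) / (-3) = -0.445
  y = (4 - (4)·-1.333 - (-4)·-2.333) / (12) = 0.000
  z = (-12 - (1)·-1.333 - (1)·0.333) / (6) = -1.833
Iteration 3:
  x = (4 - (1)·0.000 - (-1)·-1.833) / (-3) = -0.722
  y = (4 - (4)·-0.445 - (-4)·-1.833) / (12) = -0.129
  z = (-12 - (1)·-0.445 - (1)·0.000) / (6) = -1.926

(-0.722, -0.129, -1.926)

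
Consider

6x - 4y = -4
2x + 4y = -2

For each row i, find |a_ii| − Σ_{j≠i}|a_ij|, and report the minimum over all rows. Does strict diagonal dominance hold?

2

row 1: |6| − (4) = 2
row 2: |4| − (2) = 2
minimum over rows = 2 → strictly diagonally dominant (convergence guaranteed)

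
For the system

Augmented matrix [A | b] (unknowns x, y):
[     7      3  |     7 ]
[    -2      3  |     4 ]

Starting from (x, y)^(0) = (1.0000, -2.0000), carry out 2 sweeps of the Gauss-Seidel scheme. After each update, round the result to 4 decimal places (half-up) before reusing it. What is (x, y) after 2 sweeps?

(-0.1020, 1.2653)

Iteration 1:
  x = (7 - (3)·-2.0000) / (7) = 1.8571
  y = (4 - (-2)·1.8571) / (3) = 2.5714
Iteration 2:
  x = (7 - (3)·2.5714) / (7) = -0.1020
  y = (4 - (-2)·-0.1020) / (3) = 1.2653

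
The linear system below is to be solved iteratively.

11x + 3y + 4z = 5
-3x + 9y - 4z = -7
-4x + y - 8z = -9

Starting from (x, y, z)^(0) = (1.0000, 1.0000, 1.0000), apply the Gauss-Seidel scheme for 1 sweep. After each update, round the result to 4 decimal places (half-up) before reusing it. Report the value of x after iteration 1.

Iteration 1:
  x = (5 - (3)·1.0000 - (4)·1.0000) / (11) = -0.1818
  y = (-7 - (-3)·-0.1818 - (-4)·1.0000) / (9) = -0.3939
  z = (-9 - (-4)·-0.1818 - (1)·-0.3939) / (-8) = 1.1667

-0.1818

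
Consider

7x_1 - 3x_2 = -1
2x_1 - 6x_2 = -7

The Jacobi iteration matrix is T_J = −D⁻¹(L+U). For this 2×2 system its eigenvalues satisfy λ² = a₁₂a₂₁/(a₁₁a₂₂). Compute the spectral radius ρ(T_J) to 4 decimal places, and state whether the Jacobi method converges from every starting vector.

a₁₂a₂₁/(a₁₁a₂₂) = (-3)·(2) / ((7)·(-6)) = 0.142857
ρ = √|0.142857| = √0.142857 = 0.3780
ρ < 1, so Jacobi converges

0.3780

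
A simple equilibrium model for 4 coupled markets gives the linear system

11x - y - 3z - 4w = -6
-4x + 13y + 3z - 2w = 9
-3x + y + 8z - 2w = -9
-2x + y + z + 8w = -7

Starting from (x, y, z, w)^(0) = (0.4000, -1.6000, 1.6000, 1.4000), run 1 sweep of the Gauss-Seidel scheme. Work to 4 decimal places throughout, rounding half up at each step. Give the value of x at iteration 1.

Iteration 1:
  x = (-6 - (-1)·-1.6000 - (-3)·1.6000 - (-4)·1.4000) / (11) = 0.2545
  y = (9 - (-4)·0.2545 - (3)·1.6000 - (-2)·1.4000) / (13) = 0.6168
  z = (-9 - (-3)·0.2545 - (1)·0.6168 - (-2)·1.4000) / (8) = -0.7567
  w = (-7 - (-2)·0.2545 - (1)·0.6168 - (1)·-0.7567) / (8) = -0.7939

0.2545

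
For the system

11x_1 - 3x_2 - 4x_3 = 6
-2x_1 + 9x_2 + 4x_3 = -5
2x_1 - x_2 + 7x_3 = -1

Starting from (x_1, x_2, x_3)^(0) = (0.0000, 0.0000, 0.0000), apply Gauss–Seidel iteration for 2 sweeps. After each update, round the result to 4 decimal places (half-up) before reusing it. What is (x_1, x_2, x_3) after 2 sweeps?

Iteration 1:
  x_1 = (6 - (-3)·0.0000 - (-4)·0.0000) / (11) = 0.5455
  x_2 = (-5 - (-2)·0.5455 - (4)·0.0000) / (9) = -0.4343
  x_3 = (-1 - (2)·0.5455 - (-1)·-0.4343) / (7) = -0.3608
Iteration 2:
  x_1 = (6 - (-3)·-0.4343 - (-4)·-0.3608) / (11) = 0.2958
  x_2 = (-5 - (-2)·0.2958 - (4)·-0.3608) / (9) = -0.3295
  x_3 = (-1 - (2)·0.2958 - (-1)·-0.3295) / (7) = -0.2744

(0.2958, -0.3295, -0.2744)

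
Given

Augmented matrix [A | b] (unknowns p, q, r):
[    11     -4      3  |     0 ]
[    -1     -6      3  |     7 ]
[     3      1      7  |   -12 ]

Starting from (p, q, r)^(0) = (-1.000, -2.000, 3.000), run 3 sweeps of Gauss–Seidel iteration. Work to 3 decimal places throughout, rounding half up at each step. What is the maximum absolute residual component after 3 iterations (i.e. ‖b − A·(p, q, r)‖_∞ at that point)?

1.598

Iteration 1:
  p = (0 - (-4)·-2.000 - (3)·3.000) / (11) = -1.545
  q = (7 - (-1)·-1.545 - (3)·3.000) / (-6) = 0.591
  r = (-12 - (3)·-1.545 - (1)·0.591) / (7) = -1.137
Iteration 2:
  p = (0 - (-4)·0.591 - (3)·-1.137) / (11) = 0.525
  q = (7 - (-1)·0.525 - (3)·-1.137) / (-6) = -1.823
  r = (-12 - (3)·0.525 - (1)·-1.823) / (7) = -1.679
Iteration 3:
  p = (0 - (-4)·-1.823 - (3)·-1.679) / (11) = -0.205
  q = (7 - (-1)·-0.205 - (3)·-1.679) / (-6) = -1.972
  r = (-12 - (3)·-0.205 - (1)·-1.972) / (7) = -1.345
Residual b − A·x = (-1.598, -1.002, 0.002); ∞-norm = 1.598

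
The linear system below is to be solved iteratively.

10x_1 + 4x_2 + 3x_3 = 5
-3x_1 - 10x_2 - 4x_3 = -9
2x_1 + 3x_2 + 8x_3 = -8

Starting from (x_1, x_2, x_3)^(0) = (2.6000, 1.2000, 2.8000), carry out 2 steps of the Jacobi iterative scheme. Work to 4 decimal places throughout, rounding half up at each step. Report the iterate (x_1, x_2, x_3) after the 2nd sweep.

(1.5300, 1.9860, -0.4200)

Iteration 1:
  x_1 = (5 - (4)·1.2000 - (3)·2.8000) / (10) = -0.8200
  x_2 = (-9 - (-3)·2.6000 - (-4)·2.8000) / (-10) = -1.0000
  x_3 = (-8 - (2)·2.6000 - (3)·1.2000) / (8) = -2.1000
Iteration 2:
  x_1 = (5 - (4)·-1.0000 - (3)·-2.1000) / (10) = 1.5300
  x_2 = (-9 - (-3)·-0.8200 - (-4)·-2.1000) / (-10) = 1.9860
  x_3 = (-8 - (2)·-0.8200 - (3)·-1.0000) / (8) = -0.4200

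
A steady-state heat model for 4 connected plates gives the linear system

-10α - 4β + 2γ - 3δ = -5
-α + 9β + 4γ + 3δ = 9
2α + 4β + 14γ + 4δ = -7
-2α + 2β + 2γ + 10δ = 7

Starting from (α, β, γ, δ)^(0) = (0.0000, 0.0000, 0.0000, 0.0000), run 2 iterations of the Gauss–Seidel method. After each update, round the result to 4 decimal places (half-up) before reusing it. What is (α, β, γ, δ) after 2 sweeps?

(-0.3259, 1.0973, -0.9851, 0.6124)

Iteration 1:
  α = (-5 - (-4)·0.0000 - (2)·0.0000 - (-3)·0.0000) / (-10) = 0.5000
  β = (9 - (-1)·0.5000 - (4)·0.0000 - (3)·0.0000) / (9) = 1.0556
  γ = (-7 - (2)·0.5000 - (4)·1.0556 - (4)·0.0000) / (14) = -0.8730
  δ = (7 - (-2)·0.5000 - (2)·1.0556 - (2)·-0.8730) / (10) = 0.7635
Iteration 2:
  α = (-5 - (-4)·1.0556 - (2)·-0.8730 - (-3)·0.7635) / (-10) = -0.3259
  β = (9 - (-1)·-0.3259 - (4)·-0.8730 - (3)·0.7635) / (9) = 1.0973
  γ = (-7 - (2)·-0.3259 - (4)·1.0973 - (4)·0.7635) / (14) = -0.9851
  δ = (7 - (-2)·-0.3259 - (2)·1.0973 - (2)·-0.9851) / (10) = 0.6124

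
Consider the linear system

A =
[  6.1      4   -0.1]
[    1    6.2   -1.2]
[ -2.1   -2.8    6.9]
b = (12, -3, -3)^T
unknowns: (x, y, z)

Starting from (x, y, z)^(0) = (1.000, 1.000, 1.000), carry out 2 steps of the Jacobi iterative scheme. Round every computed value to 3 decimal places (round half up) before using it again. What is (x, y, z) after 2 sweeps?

Iteration 1:
  x = (12 - (4)·1.000 - (-0.1)·1.000) / (6.1) = 1.328
  y = (-3 - (1)·1.000 - (-1.2)·1.000) / (6.2) = -0.452
  z = (-3 - (-2.1)·1.000 - (-2.8)·1.000) / (6.9) = 0.275
Iteration 2:
  x = (12 - (4)·-0.452 - (-0.1)·0.275) / (6.1) = 2.268
  y = (-3 - (1)·1.328 - (-1.2)·0.275) / (6.2) = -0.645
  z = (-3 - (-2.1)·1.328 - (-2.8)·-0.452) / (6.9) = -0.214

(2.268, -0.645, -0.214)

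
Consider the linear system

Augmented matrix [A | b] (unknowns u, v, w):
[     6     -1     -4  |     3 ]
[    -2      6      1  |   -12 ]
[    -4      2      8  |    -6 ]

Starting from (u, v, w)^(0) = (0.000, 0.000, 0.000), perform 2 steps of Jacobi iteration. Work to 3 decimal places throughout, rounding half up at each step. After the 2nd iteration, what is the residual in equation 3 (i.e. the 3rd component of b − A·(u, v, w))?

-3.916

Iteration 1:
  u = (3 - (-1)·0.000 - (-4)·0.000) / (6) = 0.500
  v = (-12 - (-2)·0.000 - (1)·0.000) / (6) = -2.000
  w = (-6 - (-4)·0.000 - (2)·0.000) / (8) = -0.750
Iteration 2:
  u = (3 - (-1)·-2.000 - (-4)·-0.750) / (6) = -0.333
  v = (-12 - (-2)·0.500 - (1)·-0.750) / (6) = -1.708
  w = (-6 - (-4)·0.500 - (2)·-2.000) / (8) = 0.000
Residual b − A·x = (3.290, -2.418, -3.916)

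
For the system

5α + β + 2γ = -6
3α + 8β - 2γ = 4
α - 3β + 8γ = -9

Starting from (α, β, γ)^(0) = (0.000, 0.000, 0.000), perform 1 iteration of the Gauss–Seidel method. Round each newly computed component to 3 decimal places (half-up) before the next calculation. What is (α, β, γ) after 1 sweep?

Iteration 1:
  α = (-6 - (1)·0.000 - (2)·0.000) / (5) = -1.200
  β = (4 - (3)·-1.200 - (-2)·0.000) / (8) = 0.950
  γ = (-9 - (1)·-1.200 - (-3)·0.950) / (8) = -0.619

(-1.200, 0.950, -0.619)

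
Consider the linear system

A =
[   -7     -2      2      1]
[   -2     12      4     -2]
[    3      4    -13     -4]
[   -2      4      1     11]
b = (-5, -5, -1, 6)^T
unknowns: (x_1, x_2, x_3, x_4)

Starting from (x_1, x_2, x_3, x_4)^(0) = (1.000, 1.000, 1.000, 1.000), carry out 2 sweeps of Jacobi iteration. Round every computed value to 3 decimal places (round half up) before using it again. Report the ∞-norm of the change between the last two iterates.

0.552

Iteration 1:
  x_1 = (-5 - (-2)·1.000 - (2)·1.000 - (1)·1.000) / (-7) = 0.857
  x_2 = (-5 - (-2)·1.000 - (4)·1.000 - (-2)·1.000) / (12) = -0.417
  x_3 = (-1 - (3)·1.000 - (4)·1.000 - (-4)·1.000) / (-13) = 0.308
  x_4 = (6 - (-2)·1.000 - (4)·1.000 - (1)·1.000) / (11) = 0.273
Iteration 2:
  x_1 = (-5 - (-2)·-0.417 - (2)·0.308 - (1)·0.273) / (-7) = 0.960
  x_2 = (-5 - (-2)·0.857 - (4)·0.308 - (-2)·0.273) / (12) = -0.331
  x_3 = (-1 - (3)·0.857 - (4)·-0.417 - (-4)·0.273) / (-13) = 0.062
  x_4 = (6 - (-2)·0.857 - (4)·-0.417 - (1)·0.308) / (11) = 0.825
Change: (0.103, 0.086, -0.246, 0.552) → max |·| = 0.552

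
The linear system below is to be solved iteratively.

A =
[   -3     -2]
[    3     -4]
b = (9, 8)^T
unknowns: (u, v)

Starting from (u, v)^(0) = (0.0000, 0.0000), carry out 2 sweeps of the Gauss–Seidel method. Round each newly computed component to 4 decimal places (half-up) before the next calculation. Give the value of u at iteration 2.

Iteration 1:
  u = (9 - (-2)·0.0000) / (-3) = -3.0000
  v = (8 - (3)·-3.0000) / (-4) = -4.2500
Iteration 2:
  u = (9 - (-2)·-4.2500) / (-3) = -0.1667
  v = (8 - (3)·-0.1667) / (-4) = -2.1250

-0.1667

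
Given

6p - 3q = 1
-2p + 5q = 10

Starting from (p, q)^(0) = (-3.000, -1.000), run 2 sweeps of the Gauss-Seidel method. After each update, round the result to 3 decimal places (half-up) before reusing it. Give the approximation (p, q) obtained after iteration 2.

Iteration 1:
  p = (1 - (-3)·-1.000) / (6) = -0.333
  q = (10 - (-2)·-0.333) / (5) = 1.867
Iteration 2:
  p = (1 - (-3)·1.867) / (6) = 1.100
  q = (10 - (-2)·1.100) / (5) = 2.440

(1.100, 2.440)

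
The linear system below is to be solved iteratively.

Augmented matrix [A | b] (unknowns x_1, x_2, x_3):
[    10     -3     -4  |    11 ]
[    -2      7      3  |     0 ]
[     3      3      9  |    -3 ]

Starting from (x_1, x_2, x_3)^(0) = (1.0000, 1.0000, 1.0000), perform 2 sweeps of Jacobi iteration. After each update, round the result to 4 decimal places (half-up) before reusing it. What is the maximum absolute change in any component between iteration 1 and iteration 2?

Iteration 1:
  x_1 = (11 - (-3)·1.0000 - (-4)·1.0000) / (10) = 1.8000
  x_2 = (0 - (-2)·1.0000 - (3)·1.0000) / (7) = -0.1429
  x_3 = (-3 - (3)·1.0000 - (3)·1.0000) / (9) = -1.0000
Iteration 2:
  x_1 = (11 - (-3)·-0.1429 - (-4)·-1.0000) / (10) = 0.6571
  x_2 = (0 - (-2)·1.8000 - (3)·-1.0000) / (7) = 0.9429
  x_3 = (-3 - (3)·1.8000 - (3)·-0.1429) / (9) = -0.8857
Change: (-1.1429, 1.0858, 0.1143) → max |·| = 1.1429

1.1429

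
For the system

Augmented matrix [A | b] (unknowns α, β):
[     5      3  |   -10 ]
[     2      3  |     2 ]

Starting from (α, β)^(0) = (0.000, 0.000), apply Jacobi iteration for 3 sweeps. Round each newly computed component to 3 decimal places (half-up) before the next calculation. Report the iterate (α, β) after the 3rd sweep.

(-3.200, 2.267)

Iteration 1:
  α = (-10 - (3)·0.000) / (5) = -2.000
  β = (2 - (2)·0.000) / (3) = 0.667
Iteration 2:
  α = (-10 - (3)·0.667) / (5) = -2.400
  β = (2 - (2)·-2.000) / (3) = 2.000
Iteration 3:
  α = (-10 - (3)·2.000) / (5) = -3.200
  β = (2 - (2)·-2.400) / (3) = 2.267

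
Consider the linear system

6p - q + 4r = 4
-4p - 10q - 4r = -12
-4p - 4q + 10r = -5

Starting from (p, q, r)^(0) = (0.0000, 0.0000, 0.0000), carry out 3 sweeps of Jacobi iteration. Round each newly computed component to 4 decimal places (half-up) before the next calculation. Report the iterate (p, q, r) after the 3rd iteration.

Iteration 1:
  p = (4 - (-1)·0.0000 - (4)·0.0000) / (6) = 0.6667
  q = (-12 - (-4)·0.0000 - (-4)·0.0000) / (-10) = 1.2000
  r = (-5 - (-4)·0.0000 - (-4)·0.0000) / (10) = -0.5000
Iteration 2:
  p = (4 - (-1)·1.2000 - (4)·-0.5000) / (6) = 1.2000
  q = (-12 - (-4)·0.6667 - (-4)·-0.5000) / (-10) = 1.1333
  r = (-5 - (-4)·0.6667 - (-4)·1.2000) / (10) = 0.2467
Iteration 3:
  p = (4 - (-1)·1.1333 - (4)·0.2467) / (6) = 0.6911
  q = (-12 - (-4)·1.2000 - (-4)·0.2467) / (-10) = 0.6213
  r = (-5 - (-4)·1.2000 - (-4)·1.1333) / (10) = 0.4333

(0.6911, 0.6213, 0.4333)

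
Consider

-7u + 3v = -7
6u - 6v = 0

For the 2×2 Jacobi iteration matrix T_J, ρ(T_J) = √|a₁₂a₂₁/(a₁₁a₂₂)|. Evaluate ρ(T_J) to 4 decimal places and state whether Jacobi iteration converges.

0.6547

a₁₂a₂₁/(a₁₁a₂₂) = (3)·(6) / ((-7)·(-6)) = 0.428571
ρ = √|0.428571| = √0.428571 = 0.6547
ρ < 1, so Jacobi converges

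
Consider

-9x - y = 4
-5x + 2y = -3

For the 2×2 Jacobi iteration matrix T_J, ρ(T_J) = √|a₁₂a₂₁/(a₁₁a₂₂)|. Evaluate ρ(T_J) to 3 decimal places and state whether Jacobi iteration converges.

0.527

a₁₂a₂₁/(a₁₁a₂₂) = (-1)·(-5) / ((-9)·(2)) = -0.277778
ρ = √|-0.277778| = √0.277778 = 0.527
ρ < 1, so Jacobi converges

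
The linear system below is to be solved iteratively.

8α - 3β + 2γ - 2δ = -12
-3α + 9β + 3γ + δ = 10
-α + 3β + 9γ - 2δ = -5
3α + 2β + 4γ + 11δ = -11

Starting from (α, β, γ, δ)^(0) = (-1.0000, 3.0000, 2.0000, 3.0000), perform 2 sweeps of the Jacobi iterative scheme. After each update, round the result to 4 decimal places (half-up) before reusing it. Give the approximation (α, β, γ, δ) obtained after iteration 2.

(-1.8333, 1.6250, -0.9398, -0.5619)

Iteration 1:
  α = (-12 - (-3)·3.0000 - (2)·2.0000 - (-2)·3.0000) / (8) = -0.1250
  β = (10 - (-3)·-1.0000 - (3)·2.0000 - (1)·3.0000) / (9) = -0.2222
  γ = (-5 - (-1)·-1.0000 - (3)·3.0000 - (-2)·3.0000) / (9) = -1.0000
  δ = (-11 - (3)·-1.0000 - (2)·3.0000 - (4)·2.0000) / (11) = -2.0000
Iteration 2:
  α = (-12 - (-3)·-0.2222 - (2)·-1.0000 - (-2)·-2.0000) / (8) = -1.8333
  β = (10 - (-3)·-0.1250 - (3)·-1.0000 - (1)·-2.0000) / (9) = 1.6250
  γ = (-5 - (-1)·-0.1250 - (3)·-0.2222 - (-2)·-2.0000) / (9) = -0.9398
  δ = (-11 - (3)·-0.1250 - (2)·-0.2222 - (4)·-1.0000) / (11) = -0.5619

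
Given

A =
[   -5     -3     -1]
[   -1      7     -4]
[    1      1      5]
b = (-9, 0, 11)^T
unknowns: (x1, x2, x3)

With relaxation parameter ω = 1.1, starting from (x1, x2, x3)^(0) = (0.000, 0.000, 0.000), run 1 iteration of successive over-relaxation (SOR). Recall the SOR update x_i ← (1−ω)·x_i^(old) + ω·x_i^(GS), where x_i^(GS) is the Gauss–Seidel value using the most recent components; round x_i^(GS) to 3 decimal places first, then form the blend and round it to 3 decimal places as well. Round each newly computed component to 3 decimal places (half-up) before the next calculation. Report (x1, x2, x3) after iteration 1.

Iteration 1:
  x1: GS value = (-9 - (-3)·0.000 - (-1)·0.000) / (-5) = 1.800;  x1 ← (1−ω)·0.000 + ω·1.800 = 1.980
  x2: GS value = (0 - (-1)·1.980 - (-4)·0.000) / (7) = 0.283;  x2 ← (1−ω)·0.000 + ω·0.283 = 0.311
  x3: GS value = (11 - (1)·1.980 - (1)·0.311) / (5) = 1.742;  x3 ← (1−ω)·0.000 + ω·1.742 = 1.916

(1.980, 0.311, 1.916)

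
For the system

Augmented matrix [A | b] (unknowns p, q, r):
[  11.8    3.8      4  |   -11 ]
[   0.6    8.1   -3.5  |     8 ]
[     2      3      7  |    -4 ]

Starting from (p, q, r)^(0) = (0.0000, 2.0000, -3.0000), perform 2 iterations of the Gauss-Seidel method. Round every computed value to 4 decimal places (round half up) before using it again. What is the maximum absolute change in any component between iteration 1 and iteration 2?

1.1817

Iteration 1:
  p = (-11 - (3.8)·2.0000 - (4)·-3.0000) / (11.8) = -0.5593
  q = (8 - (0.6)·-0.5593 - (-3.5)·-3.0000) / (8.1) = -0.2672
  r = (-4 - (2)·-0.5593 - (3)·-0.2672) / (7) = -0.2971
Iteration 2:
  p = (-11 - (3.8)·-0.2672 - (4)·-0.2971) / (11.8) = -0.7454
  q = (8 - (0.6)·-0.7454 - (-3.5)·-0.2971) / (8.1) = 0.9145
  r = (-4 - (2)·-0.7454 - (3)·0.9145) / (7) = -0.7504
Change: (-0.1861, 1.1817, -0.4533) → max |·| = 1.1817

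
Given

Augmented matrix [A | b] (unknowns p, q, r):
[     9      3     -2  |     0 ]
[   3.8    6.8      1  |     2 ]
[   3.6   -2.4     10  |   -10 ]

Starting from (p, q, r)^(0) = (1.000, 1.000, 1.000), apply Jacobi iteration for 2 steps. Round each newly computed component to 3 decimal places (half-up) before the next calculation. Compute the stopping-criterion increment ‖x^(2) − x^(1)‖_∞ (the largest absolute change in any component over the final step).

0.933

Iteration 1:
  p = (0 - (3)·1.000 - (-2)·1.000) / (9) = -0.111
  q = (2 - (3.8)·1.000 - (1)·1.000) / (6.8) = -0.412
  r = (-10 - (3.6)·1.000 - (-2.4)·1.000) / (10) = -1.120
Iteration 2:
  p = (0 - (3)·-0.412 - (-2)·-1.120) / (9) = -0.112
  q = (2 - (3.8)·-0.111 - (1)·-1.120) / (6.8) = 0.521
  r = (-10 - (3.6)·-0.111 - (-2.4)·-0.412) / (10) = -1.059
Change: (-0.001, 0.933, 0.061) → max |·| = 0.933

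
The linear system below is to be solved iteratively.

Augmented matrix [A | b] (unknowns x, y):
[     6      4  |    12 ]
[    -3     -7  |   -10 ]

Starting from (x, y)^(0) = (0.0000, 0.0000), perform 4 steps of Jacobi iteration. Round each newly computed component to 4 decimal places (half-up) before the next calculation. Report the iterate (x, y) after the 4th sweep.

Iteration 1:
  x = (12 - (4)·0.0000) / (6) = 2.0000
  y = (-10 - (-3)·0.0000) / (-7) = 1.4286
Iteration 2:
  x = (12 - (4)·1.4286) / (6) = 1.0476
  y = (-10 - (-3)·2.0000) / (-7) = 0.5714
Iteration 3:
  x = (12 - (4)·0.5714) / (6) = 1.6191
  y = (-10 - (-3)·1.0476) / (-7) = 0.9796
Iteration 4:
  x = (12 - (4)·0.9796) / (6) = 1.3469
  y = (-10 - (-3)·1.6191) / (-7) = 0.7347

(1.3469, 0.7347)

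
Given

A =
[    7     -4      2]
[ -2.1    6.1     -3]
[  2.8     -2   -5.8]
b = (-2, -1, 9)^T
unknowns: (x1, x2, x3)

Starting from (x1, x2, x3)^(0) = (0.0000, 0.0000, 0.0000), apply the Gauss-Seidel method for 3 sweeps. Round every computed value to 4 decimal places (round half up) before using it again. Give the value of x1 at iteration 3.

-0.4771

Iteration 1:
  x1 = (-2 - (-4)·0.0000 - (2)·0.0000) / (7) = -0.2857
  x2 = (-1 - (-2.1)·-0.2857 - (-3)·0.0000) / (6.1) = -0.2623
  x3 = (9 - (2.8)·-0.2857 - (-2)·-0.2623) / (-5.8) = -1.5992
Iteration 2:
  x1 = (-2 - (-4)·-0.2623 - (2)·-1.5992) / (7) = 0.0213
  x2 = (-1 - (-2.1)·0.0213 - (-3)·-1.5992) / (6.1) = -0.9431
  x3 = (9 - (2.8)·0.0213 - (-2)·-0.9431) / (-5.8) = -1.2162
Iteration 3:
  x1 = (-2 - (-4)·-0.9431 - (2)·-1.2162) / (7) = -0.4771
  x2 = (-1 - (-2.1)·-0.4771 - (-3)·-1.2162) / (6.1) = -0.9263
  x3 = (9 - (2.8)·-0.4771 - (-2)·-0.9263) / (-5.8) = -1.4626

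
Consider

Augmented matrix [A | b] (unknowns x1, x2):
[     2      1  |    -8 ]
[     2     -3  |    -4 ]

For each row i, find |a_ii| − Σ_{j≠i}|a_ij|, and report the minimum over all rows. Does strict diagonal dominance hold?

1

row 1: |2| − (1) = 1
row 2: |-3| − (2) = 1
minimum over rows = 1 → strictly diagonally dominant (convergence guaranteed)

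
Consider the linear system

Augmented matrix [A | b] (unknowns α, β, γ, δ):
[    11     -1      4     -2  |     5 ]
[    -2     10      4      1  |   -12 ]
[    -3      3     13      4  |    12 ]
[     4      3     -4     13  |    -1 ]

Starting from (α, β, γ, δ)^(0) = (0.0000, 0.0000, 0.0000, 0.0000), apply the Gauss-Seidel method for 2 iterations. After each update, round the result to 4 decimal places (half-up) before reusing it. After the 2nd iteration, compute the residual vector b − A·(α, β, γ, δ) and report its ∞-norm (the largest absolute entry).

1.0886

Iteration 1:
  α = (5 - (-1)·0.0000 - (4)·0.0000 - (-2)·0.0000) / (11) = 0.4545
  β = (-12 - (-2)·0.4545 - (4)·0.0000 - (1)·0.0000) / (10) = -1.1091
  γ = (12 - (-3)·0.4545 - (3)·-1.1091 - (4)·0.0000) / (13) = 1.2839
  δ = (-1 - (4)·0.4545 - (3)·-1.1091 - (-4)·1.2839) / (13) = 0.4342
Iteration 2:
  α = (5 - (-1)·-1.1091 - (4)·1.2839 - (-2)·0.4342) / (11) = -0.0342
  β = (-12 - (-2)·-0.0342 - (4)·1.2839 - (1)·0.4342) / (10) = -1.7638
  γ = (12 - (-3)·-0.0342 - (3)·-1.7638 - (4)·0.4342) / (13) = 1.1886
  δ = (-1 - (4)·-0.0342 - (3)·-1.7638 - (-4)·1.1886) / (13) = 0.7064
Residual b − A·x = (0.2708, 0.1088, -1.0886, -0.0006); ∞-norm = 1.0886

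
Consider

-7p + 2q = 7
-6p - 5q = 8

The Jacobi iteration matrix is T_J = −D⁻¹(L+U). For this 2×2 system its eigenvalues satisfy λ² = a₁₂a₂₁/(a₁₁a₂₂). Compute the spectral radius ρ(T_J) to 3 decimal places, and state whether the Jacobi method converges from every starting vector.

a₁₂a₂₁/(a₁₁a₂₂) = (2)·(-6) / ((-7)·(-5)) = -0.342857
ρ = √|-0.342857| = √0.342857 = 0.586
ρ < 1, so Jacobi converges

0.586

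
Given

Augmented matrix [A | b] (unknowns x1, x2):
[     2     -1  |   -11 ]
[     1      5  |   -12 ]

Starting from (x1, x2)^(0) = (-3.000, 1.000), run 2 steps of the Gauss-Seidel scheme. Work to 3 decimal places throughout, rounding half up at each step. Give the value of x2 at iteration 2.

Iteration 1:
  x1 = (-11 - (-1)·1.000) / (2) = -5.000
  x2 = (-12 - (1)·-5.000) / (5) = -1.400
Iteration 2:
  x1 = (-11 - (-1)·-1.400) / (2) = -6.200
  x2 = (-12 - (1)·-6.200) / (5) = -1.160

-1.160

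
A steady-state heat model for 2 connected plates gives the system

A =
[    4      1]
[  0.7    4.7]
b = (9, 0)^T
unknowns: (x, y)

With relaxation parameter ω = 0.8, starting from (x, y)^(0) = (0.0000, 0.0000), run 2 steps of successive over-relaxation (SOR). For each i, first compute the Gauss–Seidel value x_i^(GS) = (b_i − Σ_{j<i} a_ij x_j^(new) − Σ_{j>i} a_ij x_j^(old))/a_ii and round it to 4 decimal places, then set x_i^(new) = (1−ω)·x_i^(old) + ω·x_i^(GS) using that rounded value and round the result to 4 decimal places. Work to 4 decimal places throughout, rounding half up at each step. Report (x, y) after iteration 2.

(2.2029, -0.3054)

Iteration 1:
  x: GS value = (9 - (1)·0.0000) / (4) = 2.2500;  x ← (1−ω)·0.0000 + ω·2.2500 = 1.8000
  y: GS value = (0 - (0.7)·1.8000) / (4.7) = -0.2681;  y ← (1−ω)·0.0000 + ω·-0.2681 = -0.2145
Iteration 2:
  x: GS value = (9 - (1)·-0.2145) / (4) = 2.3036;  x ← (1−ω)·1.8000 + ω·2.3036 = 2.2029
  y: GS value = (0 - (0.7)·2.2029) / (4.7) = -0.3281;  y ← (1−ω)·-0.2145 + ω·-0.3281 = -0.3054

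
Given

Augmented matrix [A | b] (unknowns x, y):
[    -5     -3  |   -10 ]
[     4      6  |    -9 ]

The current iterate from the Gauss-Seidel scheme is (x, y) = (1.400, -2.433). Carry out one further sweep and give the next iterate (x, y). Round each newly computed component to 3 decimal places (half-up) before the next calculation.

One sweep:
  x = (-10 - (-3)·-2.433) / (-5) = 3.460
  y = (-9 - (4)·3.460) / (6) = -3.807

(3.460, -3.807)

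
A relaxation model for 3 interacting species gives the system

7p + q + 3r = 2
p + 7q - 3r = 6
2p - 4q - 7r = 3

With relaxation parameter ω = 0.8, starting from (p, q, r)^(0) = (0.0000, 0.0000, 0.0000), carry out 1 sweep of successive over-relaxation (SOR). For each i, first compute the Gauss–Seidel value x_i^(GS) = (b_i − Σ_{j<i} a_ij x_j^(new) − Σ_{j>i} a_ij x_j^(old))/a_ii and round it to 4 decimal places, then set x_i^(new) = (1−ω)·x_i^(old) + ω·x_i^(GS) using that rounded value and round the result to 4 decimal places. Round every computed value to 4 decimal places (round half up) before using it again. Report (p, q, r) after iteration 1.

(0.2286, 0.6596, -0.5922)

Iteration 1:
  p: GS value = (2 - (1)·0.0000 - (3)·0.0000) / (7) = 0.2857;  p ← (1−ω)·0.0000 + ω·0.2857 = 0.2286
  q: GS value = (6 - (1)·0.2286 - (-3)·0.0000) / (7) = 0.8245;  q ← (1−ω)·0.0000 + ω·0.8245 = 0.6596
  r: GS value = (3 - (2)·0.2286 - (-4)·0.6596) / (-7) = -0.7402;  r ← (1−ω)·0.0000 + ω·-0.7402 = -0.5922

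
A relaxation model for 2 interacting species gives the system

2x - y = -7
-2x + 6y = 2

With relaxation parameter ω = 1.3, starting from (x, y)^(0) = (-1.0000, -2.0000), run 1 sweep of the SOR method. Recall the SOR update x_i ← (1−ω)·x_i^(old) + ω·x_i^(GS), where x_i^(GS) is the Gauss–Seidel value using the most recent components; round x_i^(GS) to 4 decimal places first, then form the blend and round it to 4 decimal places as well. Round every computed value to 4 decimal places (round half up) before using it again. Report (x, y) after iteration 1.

(-5.5500, -1.3717)

Iteration 1:
  x: GS value = (-7 - (-1)·-2.0000) / (2) = -4.5000;  x ← (1−ω)·-1.0000 + ω·-4.5000 = -5.5500
  y: GS value = (2 - (-2)·-5.5500) / (6) = -1.5167;  y ← (1−ω)·-2.0000 + ω·-1.5167 = -1.3717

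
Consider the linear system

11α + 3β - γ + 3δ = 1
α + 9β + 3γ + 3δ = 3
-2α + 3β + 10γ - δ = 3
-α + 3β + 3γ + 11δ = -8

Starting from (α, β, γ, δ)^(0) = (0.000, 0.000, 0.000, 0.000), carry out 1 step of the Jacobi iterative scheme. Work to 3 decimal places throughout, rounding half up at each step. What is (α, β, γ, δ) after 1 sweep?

(0.091, 0.333, 0.300, -0.727)

Iteration 1:
  α = (1 - (3)·0.000 - (-1)·0.000 - (3)·0.000) / (11) = 0.091
  β = (3 - (1)·0.000 - (3)·0.000 - (3)·0.000) / (9) = 0.333
  γ = (3 - (-2)·0.000 - (3)·0.000 - (-1)·0.000) / (10) = 0.300
  δ = (-8 - (-1)·0.000 - (3)·0.000 - (3)·0.000) / (11) = -0.727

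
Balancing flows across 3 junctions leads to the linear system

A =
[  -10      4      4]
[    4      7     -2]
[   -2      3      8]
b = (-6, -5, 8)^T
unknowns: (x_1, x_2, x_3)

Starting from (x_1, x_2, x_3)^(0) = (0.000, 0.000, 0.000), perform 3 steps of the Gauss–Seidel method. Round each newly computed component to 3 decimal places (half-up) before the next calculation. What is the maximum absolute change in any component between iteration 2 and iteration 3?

Iteration 1:
  x_1 = (-6 - (4)·0.000 - (4)·0.000) / (-10) = 0.600
  x_2 = (-5 - (4)·0.600 - (-2)·0.000) / (7) = -1.057
  x_3 = (8 - (-2)·0.600 - (3)·-1.057) / (8) = 1.546
Iteration 2:
  x_1 = (-6 - (4)·-1.057 - (4)·1.546) / (-10) = 0.796
  x_2 = (-5 - (4)·0.796 - (-2)·1.546) / (7) = -0.727
  x_3 = (8 - (-2)·0.796 - (3)·-0.727) / (8) = 1.472
Iteration 3:
  x_1 = (-6 - (4)·-0.727 - (4)·1.472) / (-10) = 0.898
  x_2 = (-5 - (4)·0.898 - (-2)·1.472) / (7) = -0.807
  x_3 = (8 - (-2)·0.898 - (3)·-0.807) / (8) = 1.527
Change: (0.102, -0.080, 0.055) → max |·| = 0.102

0.102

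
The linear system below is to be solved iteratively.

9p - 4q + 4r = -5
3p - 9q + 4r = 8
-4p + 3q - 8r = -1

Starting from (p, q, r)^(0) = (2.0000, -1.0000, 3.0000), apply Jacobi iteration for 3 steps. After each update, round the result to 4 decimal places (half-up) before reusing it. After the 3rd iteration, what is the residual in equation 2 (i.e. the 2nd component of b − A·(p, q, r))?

19.0430

Iteration 1:
  p = (-5 - (-4)·-1.0000 - (4)·3.0000) / (9) = -2.3333
  q = (8 - (3)·2.0000 - (4)·3.0000) / (-9) = 1.1111
  r = (-1 - (-4)·2.0000 - (3)·-1.0000) / (-8) = -1.2500
Iteration 2:
  p = (-5 - (-4)·1.1111 - (4)·-1.2500) / (9) = 0.4938
  q = (8 - (3)·-2.3333 - (4)·-1.2500) / (-9) = -2.2222
  r = (-1 - (-4)·-2.3333 - (3)·1.1111) / (-8) = 1.7083
Iteration 3:
  p = (-5 - (-4)·-2.2222 - (4)·1.7083) / (9) = -2.3024
  q = (8 - (3)·0.4938 - (4)·1.7083) / (-9) = 0.0350
  r = (-1 - (-4)·0.4938 - (3)·-2.2222) / (-8) = -0.9552
Residual b − A·x = (19.6824, 19.0430, -17.9562)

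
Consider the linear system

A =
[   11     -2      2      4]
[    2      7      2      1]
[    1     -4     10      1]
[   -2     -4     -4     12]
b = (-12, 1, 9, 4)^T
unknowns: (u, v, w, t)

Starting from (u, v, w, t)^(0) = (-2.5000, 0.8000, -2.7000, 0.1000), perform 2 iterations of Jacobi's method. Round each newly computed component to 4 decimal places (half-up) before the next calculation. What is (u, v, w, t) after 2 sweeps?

Iteration 1:
  u = (-12 - (-2)·0.8000 - (2)·-2.7000 - (4)·0.1000) / (11) = -0.4909
  v = (1 - (2)·-2.5000 - (2)·-2.7000 - (1)·0.1000) / (7) = 1.6143
  w = (9 - (1)·-2.5000 - (-4)·0.8000 - (1)·0.1000) / (10) = 1.4600
  t = (4 - (-2)·-2.5000 - (-4)·0.8000 - (-4)·-2.7000) / (12) = -0.7167
Iteration 2:
  u = (-12 - (-2)·1.6143 - (2)·1.4600 - (4)·-0.7167) / (11) = -0.8022
  v = (1 - (2)·-0.4909 - (2)·1.4600 - (1)·-0.7167) / (7) = -0.0316
  w = (9 - (1)·-0.4909 - (-4)·1.6143 - (1)·-0.7167) / (10) = 1.6665
  t = (4 - (-2)·-0.4909 - (-4)·1.6143 - (-4)·1.4600) / (12) = 1.2763

(-0.8022, -0.0316, 1.6665, 1.2763)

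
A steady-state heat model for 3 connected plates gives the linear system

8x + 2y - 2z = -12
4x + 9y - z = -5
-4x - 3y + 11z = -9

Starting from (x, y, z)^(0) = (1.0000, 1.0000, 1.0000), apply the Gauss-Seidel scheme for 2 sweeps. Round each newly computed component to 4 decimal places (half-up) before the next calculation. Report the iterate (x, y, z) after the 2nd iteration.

Iteration 1:
  x = (-12 - (2)·1.0000 - (-2)·1.0000) / (8) = -1.5000
  y = (-5 - (4)·-1.5000 - (-1)·1.0000) / (9) = 0.2222
  z = (-9 - (-4)·-1.5000 - (-3)·0.2222) / (11) = -1.3030
Iteration 2:
  x = (-12 - (2)·0.2222 - (-2)·-1.3030) / (8) = -1.8813
  y = (-5 - (4)·-1.8813 - (-1)·-1.3030) / (9) = 0.1358
  z = (-9 - (-4)·-1.8813 - (-3)·0.1358) / (11) = -1.4653

(-1.8813, 0.1358, -1.4653)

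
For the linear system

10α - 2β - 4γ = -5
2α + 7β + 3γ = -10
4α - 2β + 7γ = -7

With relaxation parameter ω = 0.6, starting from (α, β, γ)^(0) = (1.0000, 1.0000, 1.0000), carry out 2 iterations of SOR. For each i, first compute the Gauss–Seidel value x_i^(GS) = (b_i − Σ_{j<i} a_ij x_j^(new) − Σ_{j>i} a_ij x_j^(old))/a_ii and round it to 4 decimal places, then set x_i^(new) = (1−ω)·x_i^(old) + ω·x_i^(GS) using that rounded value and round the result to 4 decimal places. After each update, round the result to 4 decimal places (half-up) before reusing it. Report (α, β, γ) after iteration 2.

(-0.3297, -0.9910, -0.8543)

Iteration 1:
  α: GS value = (-5 - (-2)·1.0000 - (-4)·1.0000) / (10) = 0.1000;  α ← (1−ω)·1.0000 + ω·0.1000 = 0.4600
  β: GS value = (-10 - (2)·0.4600 - (3)·1.0000) / (7) = -1.9886;  β ← (1−ω)·1.0000 + ω·-1.9886 = -0.7932
  γ: GS value = (-7 - (4)·0.4600 - (-2)·-0.7932) / (7) = -1.4895;  γ ← (1−ω)·1.0000 + ω·-1.4895 = -0.4937
Iteration 2:
  α: GS value = (-5 - (-2)·-0.7932 - (-4)·-0.4937) / (10) = -0.8561;  α ← (1−ω)·0.4600 + ω·-0.8561 = -0.3297
  β: GS value = (-10 - (2)·-0.3297 - (3)·-0.4937) / (7) = -1.1228;  β ← (1−ω)·-0.7932 + ω·-1.1228 = -0.9910
  γ: GS value = (-7 - (4)·-0.3297 - (-2)·-0.9910) / (7) = -1.0947;  γ ← (1−ω)·-0.4937 + ω·-1.0947 = -0.8543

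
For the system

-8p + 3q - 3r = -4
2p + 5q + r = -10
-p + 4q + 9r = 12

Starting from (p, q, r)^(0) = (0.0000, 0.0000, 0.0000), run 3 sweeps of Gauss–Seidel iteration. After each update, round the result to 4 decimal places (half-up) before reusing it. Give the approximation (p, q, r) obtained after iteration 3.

Iteration 1:
  p = (-4 - (3)·0.0000 - (-3)·0.0000) / (-8) = 0.5000
  q = (-10 - (2)·0.5000 - (1)·0.0000) / (5) = -2.2000
  r = (12 - (-1)·0.5000 - (4)·-2.2000) / (9) = 2.3667
Iteration 2:
  p = (-4 - (3)·-2.2000 - (-3)·2.3667) / (-8) = -1.2125
  q = (-10 - (2)·-1.2125 - (1)·2.3667) / (5) = -1.9883
  r = (12 - (-1)·-1.2125 - (4)·-1.9883) / (9) = 2.0823
Iteration 3:
  p = (-4 - (3)·-1.9883 - (-3)·2.0823) / (-8) = -1.0265
  q = (-10 - (2)·-1.0265 - (1)·2.0823) / (5) = -2.0059
  r = (12 - (-1)·-1.0265 - (4)·-2.0059) / (9) = 2.1108

(-1.0265, -2.0059, 2.1108)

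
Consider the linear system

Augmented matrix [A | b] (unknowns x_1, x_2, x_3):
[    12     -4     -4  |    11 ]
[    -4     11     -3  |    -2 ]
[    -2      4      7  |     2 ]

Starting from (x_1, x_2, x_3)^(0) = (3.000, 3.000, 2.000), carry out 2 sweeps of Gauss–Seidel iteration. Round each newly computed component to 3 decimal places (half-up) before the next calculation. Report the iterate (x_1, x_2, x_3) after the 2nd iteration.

(1.444, 0.419, 0.459)

Iteration 1:
  x_1 = (11 - (-4)·3.000 - (-4)·2.000) / (12) = 2.583
  x_2 = (-2 - (-4)·2.583 - (-3)·2.000) / (11) = 1.303
  x_3 = (2 - (-2)·2.583 - (4)·1.303) / (7) = 0.279
Iteration 2:
  x_1 = (11 - (-4)·1.303 - (-4)·0.279) / (12) = 1.444
  x_2 = (-2 - (-4)·1.444 - (-3)·0.279) / (11) = 0.419
  x_3 = (2 - (-2)·1.444 - (4)·0.419) / (7) = 0.459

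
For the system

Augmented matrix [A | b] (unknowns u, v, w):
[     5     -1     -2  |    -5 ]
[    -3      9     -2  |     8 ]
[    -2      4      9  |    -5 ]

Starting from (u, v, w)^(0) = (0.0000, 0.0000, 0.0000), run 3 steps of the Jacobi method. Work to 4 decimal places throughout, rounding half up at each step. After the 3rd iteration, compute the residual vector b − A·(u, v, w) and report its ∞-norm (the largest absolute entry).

Iteration 1:
  u = (-5 - (-1)·0.0000 - (-2)·0.0000) / (5) = -1.0000
  v = (8 - (-3)·0.0000 - (-2)·0.0000) / (9) = 0.8889
  w = (-5 - (-2)·0.0000 - (4)·0.0000) / (9) = -0.5556
Iteration 2:
  u = (-5 - (-1)·0.8889 - (-2)·-0.5556) / (5) = -1.0445
  v = (8 - (-3)·-1.0000 - (-2)·-0.5556) / (9) = 0.4321
  w = (-5 - (-2)·-1.0000 - (4)·0.8889) / (9) = -1.1728
Iteration 3:
  u = (-5 - (-1)·0.4321 - (-2)·-1.1728) / (5) = -1.3827
  v = (8 - (-3)·-1.0445 - (-2)·-1.1728) / (9) = 0.2801
  w = (-5 - (-2)·-1.0445 - (4)·0.4321) / (9) = -0.9797
Residual b − A·x = (0.2342, -0.6284, -0.0685); ∞-norm = 0.6284

0.6284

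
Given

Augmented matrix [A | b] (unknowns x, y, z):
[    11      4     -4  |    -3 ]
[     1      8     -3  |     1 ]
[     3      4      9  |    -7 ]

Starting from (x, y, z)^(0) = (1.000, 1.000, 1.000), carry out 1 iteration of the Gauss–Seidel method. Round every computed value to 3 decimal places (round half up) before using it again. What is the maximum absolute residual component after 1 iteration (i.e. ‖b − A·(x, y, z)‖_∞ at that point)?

Iteration 1:
  x = (-3 - (4)·1.000 - (-4)·1.000) / (11) = -0.273
  y = (1 - (1)·-0.273 - (-3)·1.000) / (8) = 0.534
  z = (-7 - (3)·-0.273 - (4)·0.534) / (9) = -0.924
Residual b − A·x = (-5.829, -5.771, -0.001); ∞-norm = 5.829

5.829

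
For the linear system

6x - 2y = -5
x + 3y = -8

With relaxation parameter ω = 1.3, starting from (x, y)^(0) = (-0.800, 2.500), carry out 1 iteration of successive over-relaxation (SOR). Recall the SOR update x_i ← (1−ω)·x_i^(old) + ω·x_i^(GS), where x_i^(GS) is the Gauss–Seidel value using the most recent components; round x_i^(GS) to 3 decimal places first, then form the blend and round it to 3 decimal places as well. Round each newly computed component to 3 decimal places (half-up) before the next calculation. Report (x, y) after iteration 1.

(0.240, -4.321)

Iteration 1:
  x: GS value = (-5 - (-2)·2.500) / (6) = 0.000;  x ← (1−ω)·-0.800 + ω·0.000 = 0.240
  y: GS value = (-8 - (1)·0.240) / (3) = -2.747;  y ← (1−ω)·2.500 + ω·-2.747 = -4.321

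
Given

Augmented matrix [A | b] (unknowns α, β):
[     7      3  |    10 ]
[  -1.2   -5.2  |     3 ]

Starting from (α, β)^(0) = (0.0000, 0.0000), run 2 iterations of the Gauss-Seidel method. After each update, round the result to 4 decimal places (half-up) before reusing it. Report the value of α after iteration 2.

Iteration 1:
  α = (10 - (3)·0.0000) / (7) = 1.4286
  β = (3 - (-1.2)·1.4286) / (-5.2) = -0.9066
Iteration 2:
  α = (10 - (3)·-0.9066) / (7) = 1.8171
  β = (3 - (-1.2)·1.8171) / (-5.2) = -0.9963

1.8171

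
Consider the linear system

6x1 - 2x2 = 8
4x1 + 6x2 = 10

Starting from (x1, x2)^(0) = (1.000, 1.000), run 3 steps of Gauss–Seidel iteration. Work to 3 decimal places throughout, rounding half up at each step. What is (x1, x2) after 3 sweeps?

(1.552, 0.632)

Iteration 1:
  x1 = (8 - (-2)·1.000) / (6) = 1.667
  x2 = (10 - (4)·1.667) / (6) = 0.555
Iteration 2:
  x1 = (8 - (-2)·0.555) / (6) = 1.518
  x2 = (10 - (4)·1.518) / (6) = 0.655
Iteration 3:
  x1 = (8 - (-2)·0.655) / (6) = 1.552
  x2 = (10 - (4)·1.552) / (6) = 0.632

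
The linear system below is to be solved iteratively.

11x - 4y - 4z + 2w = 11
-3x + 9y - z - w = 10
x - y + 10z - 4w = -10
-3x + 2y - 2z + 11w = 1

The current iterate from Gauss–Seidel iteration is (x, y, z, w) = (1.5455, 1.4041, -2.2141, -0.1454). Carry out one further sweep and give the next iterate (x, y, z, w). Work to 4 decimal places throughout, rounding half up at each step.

(0.7319, 1.0929, -1.0221, -0.0940)

One sweep:
  x = (11 - (-4)·1.4041 - (-4)·-2.2141 - (2)·-0.1454) / (11) = 0.7319
  y = (10 - (-3)·0.7319 - (-1)·-2.2141 - (-1)·-0.1454) / (9) = 1.0929
  z = (-10 - (1)·0.7319 - (-1)·1.0929 - (-4)·-0.1454) / (10) = -1.0221
  w = (1 - (-3)·0.7319 - (2)·1.0929 - (-2)·-1.0221) / (11) = -0.0940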